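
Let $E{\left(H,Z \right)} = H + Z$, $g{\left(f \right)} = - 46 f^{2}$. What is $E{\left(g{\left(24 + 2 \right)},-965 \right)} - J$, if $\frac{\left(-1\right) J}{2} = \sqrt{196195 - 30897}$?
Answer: $-32061 + 2 \sqrt{165298} \approx -31248.0$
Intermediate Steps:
$J = - 2 \sqrt{165298}$ ($J = - 2 \sqrt{196195 - 30897} = - 2 \sqrt{165298} \approx -813.14$)
$E{\left(g{\left(24 + 2 \right)},-965 \right)} - J = \left(- 46 \left(24 + 2\right)^{2} - 965\right) - - 2 \sqrt{165298} = \left(- 46 \cdot 26^{2} - 965\right) + 2 \sqrt{165298} = \left(\left(-46\right) 676 - 965\right) + 2 \sqrt{165298} = \left(-31096 - 965\right) + 2 \sqrt{165298} = -32061 + 2 \sqrt{165298}$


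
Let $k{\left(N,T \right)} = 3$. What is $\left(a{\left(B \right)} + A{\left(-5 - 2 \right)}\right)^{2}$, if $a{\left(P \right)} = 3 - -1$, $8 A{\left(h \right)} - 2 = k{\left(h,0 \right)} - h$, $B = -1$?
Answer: $\frac{121}{4} \approx 30.25$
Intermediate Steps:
$A{\left(h \right)} = \frac{5}{8} - \frac{h}{8}$ ($A{\left(h \right)} = \frac{1}{4} + \frac{3 - h}{8} = \frac{1}{4} - \left(- \frac{3}{8} + \frac{h}{8}\right) = \frac{5}{8} - \frac{h}{8}$)
$a{\left(P \right)} = 4$ ($a{\left(P \right)} = 3 + 1 = 4$)
$\left(a{\left(B \right)} + A{\left(-5 - 2 \right)}\right)^{2} = \left(4 - \left(- \frac{5}{8} + \frac{-5 - 2}{8}\right)\right)^{2} = \left(4 + \left(\frac{5}{8} - - \frac{7}{8}\right)\right)^{2} = \left(4 + \left(\frac{5}{8} + \frac{7}{8}\right)\right)^{2} = \left(4 + \frac{3}{2}\right)^{2} = \left(\frac{11}{2}\right)^{2} = \frac{121}{4}$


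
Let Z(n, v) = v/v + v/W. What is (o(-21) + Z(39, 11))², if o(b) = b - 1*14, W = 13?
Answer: 185761/169 ≈ 1099.2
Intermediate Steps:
o(b) = -14 + b (o(b) = b - 14 = -14 + b)
Z(n, v) = 1 + v/13 (Z(n, v) = v/v + v/13 = 1 + v*(1/13) = 1 + v/13)
(o(-21) + Z(39, 11))² = ((-14 - 21) + (1 + (1/13)*11))² = (-35 + (1 + 11/13))² = (-35 + 24/13)² = (-431/13)² = 185761/169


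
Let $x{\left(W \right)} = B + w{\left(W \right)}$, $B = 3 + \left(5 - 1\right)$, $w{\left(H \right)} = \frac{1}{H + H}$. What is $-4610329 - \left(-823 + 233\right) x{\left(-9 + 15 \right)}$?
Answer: $- \frac{27636899}{6} \approx -4.6062 \cdot 10^{6}$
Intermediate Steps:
$w{\left(H \right)} = \frac{1}{2 H}$
$B = 7$ ($B = 3 + \left(5 - 1\right) = 3 + 4 = 7$)
$x{\left(W \right)} = 7 + \frac{1}{2 W}$
$-4610329 - \left(-823 + 233\right) x{\left(-9 + 15 \right)} = -4610329 - \left(-823 + 233\right) \left(7 + \frac{1}{2 \left(-9 + 15\right)}\right) = -4610329 - - 590 \left(7 + \frac{1}{2 \cdot 6}\right) = -4610329 - - 590 \left(7 + \frac{1}{2} \cdot \frac{1}{6}\right) = -4610329 - - 590 \left(7 + \frac{1}{12}\right) = -4610329 - \left(-590\right) \frac{85}{12} = -4610329 - - \frac{25075}{6} = -4610329 + \frac{25075}{6} = - \frac{27636899}{6}$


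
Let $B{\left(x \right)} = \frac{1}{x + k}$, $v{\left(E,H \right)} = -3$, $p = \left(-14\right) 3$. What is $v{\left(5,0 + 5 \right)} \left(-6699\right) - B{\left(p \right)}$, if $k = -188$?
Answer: $\frac{4622311}{230} \approx 20097.0$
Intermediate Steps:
$p = -42$
$B{\left(x \right)} = \frac{1}{-188 + x}$ ($B{\left(x \right)} = \frac{1}{x - 188} = \frac{1}{-188 + x}$)
$v{\left(5,0 + 5 \right)} \left(-6699\right) - B{\left(p \right)} = \left(-3\right) \left(-6699\right) - \frac{1}{-188 - 42} = 20097 - \frac{1}{-230} = 20097 - - \frac{1}{230} = 20097 + \frac{1}{230} = \frac{4622311}{230}$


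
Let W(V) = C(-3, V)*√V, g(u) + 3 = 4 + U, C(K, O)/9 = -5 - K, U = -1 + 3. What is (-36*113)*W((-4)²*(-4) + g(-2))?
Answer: 73224*I*√61 ≈ 5.719e+5*I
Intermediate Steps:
U = 2
C(K, O) = -45 - 9*K (C(K, O) = 9*(-5 - K) = -45 - 9*K)
g(u) = 3 (g(u) = -3 + (4 + 2) = -3 + 6 = 3)
W(V) = -18*√V (W(V) = (-45 - 9*(-3))*√V = (-45 + 27)*√V = -18*√V)
(-36*113)*W((-4)²*(-4) + g(-2)) = (-36*113)*(-18*√((-4)²*(-4) + 3)) = -(-73224)*√(16*(-4) + 3) = -(-73224)*√(-64 + 3) = -(-73224)*√(-61) = -(-73224)*I*√61 = 73224*I*√61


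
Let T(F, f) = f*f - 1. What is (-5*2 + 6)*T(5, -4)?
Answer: -60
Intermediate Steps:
T(F, f) = -1 + f**2 (T(F, f) = f**2 - 1 = -1 + f**2)
(-5*2 + 6)*T(5, -4) = (-5*2 + 6)*(-1 + (-4)**2) = (-10 + 6)*(-1 + 16) = -4*15 = -60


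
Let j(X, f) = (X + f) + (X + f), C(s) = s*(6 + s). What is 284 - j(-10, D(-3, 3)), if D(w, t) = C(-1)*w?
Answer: 274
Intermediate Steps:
D(w, t) = -5*w (D(w, t) = (-(6 - 1))*w = (-1*5)*w = -5*w)
j(X, f) = 2*X + 2*f
284 - j(-10, D(-3, 3)) = 284 - (2*(-10) + 2*(-5*(-3))) = 284 - (-20 + 2*15) = 284 - (-20 + 30) = 284 - 1*10 = 284 - 10 = 274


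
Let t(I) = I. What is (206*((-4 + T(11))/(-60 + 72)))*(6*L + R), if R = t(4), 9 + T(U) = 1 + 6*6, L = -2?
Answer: -3296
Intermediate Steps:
T(U) = 28 (T(U) = -9 + (1 + 6*6) = -9 + (1 + 36) = -9 + 37 = 28)
R = 4
(206*((-4 + T(11))/(-60 + 72)))*(6*L + R) = (206*((-4 + 28)/(-60 + 72)))*(6*(-2) + 4) = (206*(24/12))*(-12 + 4) = (206*(24*(1/12)))*(-8) = (206*2)*(-8) = 412*(-8) = -3296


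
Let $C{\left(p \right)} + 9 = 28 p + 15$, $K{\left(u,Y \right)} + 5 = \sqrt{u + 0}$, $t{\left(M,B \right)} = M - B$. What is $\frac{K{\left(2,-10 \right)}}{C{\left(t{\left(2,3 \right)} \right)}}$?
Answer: $\frac{5}{22} - \frac{\sqrt{2}}{22} \approx 0.16299$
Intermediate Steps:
$K{\left(u,Y \right)} = -5 + \sqrt{u}$ ($K{\left(u,Y \right)} = -5 + \sqrt{u + 0} = -5 + \sqrt{u}$)
$C{\left(p \right)} = 6 + 28 p$ ($C{\left(p \right)} = -9 + \left(28 p + 15\right) = -9 + \left(15 + 28 p\right) = 6 + 28 p$)
$\frac{K{\left(2,-10 \right)}}{C{\left(t{\left(2,3 \right)} \right)}} = \frac{-5 + \sqrt{2}}{6 + 28 \left(2 - 3\right)} = \frac{-5 + \sqrt{2}}{6 + 28 \left(-1\right)} = \frac{-5 + \sqrt{2}}{6 - 28} = \frac{-5 + \sqrt{2}}{-22} = \left(-5 + \sqrt{2}\right) \left(- \frac{1}{22}\right) = \frac{5}{22} - \frac{\sqrt{2}}{22}$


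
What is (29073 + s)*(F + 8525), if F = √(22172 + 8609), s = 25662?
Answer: 466615875 + 54735*√30781 ≈ 4.7622e+8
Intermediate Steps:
F = √30781 ≈ 175.45
(29073 + s)*(F + 8525) = (29073 + 25662)*(√30781 + 8525) = 54735*(8525 + √30781) = 466615875 + 54735*√30781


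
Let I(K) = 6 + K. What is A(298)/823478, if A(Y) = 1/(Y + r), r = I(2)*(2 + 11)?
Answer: 1/331038156 ≈ 3.0208e-9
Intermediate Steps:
r = 104 (r = (6 + 2)*(2 + 11) = 8*13 = 104)
A(Y) = 1/(104 + Y) (A(Y) = 1/(Y + 104) = 1/(104 + Y))
A(298)/823478 = 1/((104 + 298)*823478) = (1/823478)/402 = (1/402)*(1/823478) = 1/331038156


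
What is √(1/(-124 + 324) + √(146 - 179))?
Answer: √(2 + 400*I*√33)/20 ≈ 1.6955 + 1.694*I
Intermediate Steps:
√(1/(-124 + 324) + √(146 - 179)) = √(1/200 + √(-33)) = √(1/200 + I*√33)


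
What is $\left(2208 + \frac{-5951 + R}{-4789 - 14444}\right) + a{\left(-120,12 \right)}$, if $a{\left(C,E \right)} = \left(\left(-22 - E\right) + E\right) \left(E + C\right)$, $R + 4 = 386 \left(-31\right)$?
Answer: $\frac{88181993}{19233} \approx 4584.9$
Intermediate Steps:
$R = -11970$ ($R = -4 + 386 \left(-31\right) = -4 - 11966 = -11970$)
$a{\left(C,E \right)} = - 22 C - 22 E$ ($a{\left(C,E \right)} = - 22 \left(C + E\right) = - 22 C - 22 E$)
$\left(2208 + \frac{-5951 + R}{-4789 - 14444}\right) + a{\left(-120,12 \right)} = \left(2208 + \frac{-5951 - 11970}{-4789 - 14444}\right) - -2376 = \left(2208 - \frac{17921}{-19233}\right) + \left(2640 - 264\right) = \left(2208 - - \frac{17921}{19233}\right) + 2376 = \left(2208 + \frac{17921}{19233}\right) + 2376 = \frac{42484385}{19233} + 2376 = \frac{88181993}{19233}$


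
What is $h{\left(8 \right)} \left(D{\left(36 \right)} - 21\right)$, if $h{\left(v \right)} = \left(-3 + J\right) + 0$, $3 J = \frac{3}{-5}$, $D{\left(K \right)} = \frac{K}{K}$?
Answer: $64$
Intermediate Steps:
$D{\left(K \right)} = 1$
$J = - \frac{1}{5}$ ($J = \frac{3 \frac{1}{-5}}{3} = \frac{3 \left(- \frac{1}{5}\right)}{3} = \frac{1}{3} \left(- \frac{3}{5}\right) = - \frac{1}{5} \approx -0.2$)
$h{\left(v \right)} = - \frac{16}{5}$ ($h{\left(v \right)} = \left(-3 - \frac{1}{5}\right) + 0 = - \frac{16}{5} + 0 = - \frac{16}{5}$)
$h{\left(8 \right)} \left(D{\left(36 \right)} - 21\right) = - \frac{16 \left(1 - 21\right)}{5} = \left(- \frac{16}{5}\right) \left(-20\right) = 64$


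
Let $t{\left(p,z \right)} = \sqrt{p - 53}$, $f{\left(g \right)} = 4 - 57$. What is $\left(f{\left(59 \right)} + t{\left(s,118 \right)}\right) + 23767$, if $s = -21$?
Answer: $23714 + i \sqrt{74} \approx 23714.0 + 8.6023 i$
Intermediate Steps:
$f{\left(g \right)} = -53$
$t{\left(p,z \right)} = \sqrt{-53 + p}$
$\left(f{\left(59 \right)} + t{\left(s,118 \right)}\right) + 23767 = \left(-53 + \sqrt{-53 - 21}\right) + 23767 = \left(-53 + \sqrt{-74}\right) + 23767 = \left(-53 + i \sqrt{74}\right) + 23767 = 23714 + i \sqrt{74}$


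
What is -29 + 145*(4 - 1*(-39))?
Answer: 6206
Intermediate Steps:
-29 + 145*(4 - 1*(-39)) = -29 + 145*(4 + 39) = -29 + 145*43 = -29 + 6235 = 6206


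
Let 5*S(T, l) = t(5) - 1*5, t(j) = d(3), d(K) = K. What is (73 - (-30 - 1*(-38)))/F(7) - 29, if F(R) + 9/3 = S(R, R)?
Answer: -818/17 ≈ -48.118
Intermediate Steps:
t(j) = 3
S(T, l) = -⅖ (S(T, l) = (3 - 1*5)/5 = (3 - 5)/5 = (⅕)*(-2) = -⅖)
F(R) = -17/5 (F(R) = -3 - ⅖ = -17/5)
(73 - (-30 - 1*(-38)))/F(7) - 29 = (73 - (-30 - 1*(-38)))/(-17/5) - 29 = (73 - (-30 + 38))*(-5/17) - 29 = (73 - 1*8)*(-5/17) - 29 = (73 - 8)*(-5/17) - 29 = 65*(-5/17) - 29 = -325/17 - 29 = -818/17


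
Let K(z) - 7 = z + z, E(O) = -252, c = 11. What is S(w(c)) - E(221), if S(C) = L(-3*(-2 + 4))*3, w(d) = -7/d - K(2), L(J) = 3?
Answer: 261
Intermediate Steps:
K(z) = 7 + 2*z (K(z) = 7 + (z + z) = 7 + 2*z)
w(d) = -11 - 7/d (w(d) = -7/d - (7 + 2*2) = -7/d - (7 + 4) = -7/d - 1*11 = -7/d - 11 = -11 - 7/d)
S(C) = 9 (S(C) = 3*3 = 9)
S(w(c)) - E(221) = 9 - 1*(-252) = 9 + 252 = 261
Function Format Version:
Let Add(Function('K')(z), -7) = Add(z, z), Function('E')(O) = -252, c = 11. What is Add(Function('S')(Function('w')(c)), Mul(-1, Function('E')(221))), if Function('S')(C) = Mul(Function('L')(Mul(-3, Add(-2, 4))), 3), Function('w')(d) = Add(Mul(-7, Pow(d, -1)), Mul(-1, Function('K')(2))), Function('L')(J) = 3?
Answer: 261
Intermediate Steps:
Function('K')(z) = Add(7, Mul(2, z)) (Function('K')(z) = Add(7, Add(z, z)) = Add(7, Mul(2, z)))
Function('w')(d) = Add(-11, Mul(-7, Pow(d, -1))) (Function('w')(d) = Add(Mul(-7, Pow(d, -1)), Mul(-1, Add(7, Mul(2, 2)))) = Add(Mul(-7, Pow(d, -1)), Mul(-1, Add(7, 4))) = Add(Mul(-7, Pow(d, -1)), Mul(-1, 11)) = Add(Mul(-7, Pow(d, -1)), -11) = Add(-11, Mul(-7, Pow(d, -1))))
Function('S')(C) = 9 (Function('S')(C) = Mul(3, 3) = 9)
Add(Function('S')(Function('w')(c)), Mul(-1, Function('E')(221))) = Add(9, Mul(-1, -252)) = Add(9, 252) = 261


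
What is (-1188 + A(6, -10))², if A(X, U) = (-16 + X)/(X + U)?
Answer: 5621641/4 ≈ 1.4054e+6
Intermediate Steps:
A(X, U) = (-16 + X)/(U + X)
(-1188 + A(6, -10))² = (-1188 + (-16 + 6)/(-10 + 6))² = (-1188 - 10/(-4))² = (-1188 - ¼*(-10))² = (-1188 + 5/2)² = (-2371/2)² = 5621641/4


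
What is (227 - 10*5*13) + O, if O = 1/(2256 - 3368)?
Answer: -470377/1112 ≈ -423.00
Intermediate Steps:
O = -1/1112 (O = 1/(-1112) = -1/1112 ≈ -0.00089928)
(227 - 10*5*13) + O = (227 - 10*5*13) - 1/1112 = (227 - 50*13) - 1/1112 = (227 - 650) - 1/1112 = -423 - 1/1112 = -470377/1112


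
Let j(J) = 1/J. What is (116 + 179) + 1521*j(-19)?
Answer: 4084/19 ≈ 214.95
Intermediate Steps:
(116 + 179) + 1521*j(-19) = (116 + 179) + 1521/(-19) = 295 + 1521*(-1/19) = 295 - 1521/19 = 4084/19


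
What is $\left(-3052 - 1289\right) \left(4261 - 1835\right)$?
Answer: $-10531266$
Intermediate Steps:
$\left(-3052 - 1289\right) \left(4261 - 1835\right) = \left(-4341\right) 2426 = -10531266$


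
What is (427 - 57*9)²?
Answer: 7396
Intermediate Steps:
(427 - 57*9)² = (427 - 513)² = (-86)² = 7396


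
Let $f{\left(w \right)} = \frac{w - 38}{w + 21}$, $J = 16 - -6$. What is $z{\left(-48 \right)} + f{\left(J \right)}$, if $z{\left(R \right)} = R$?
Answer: $- \frac{2080}{43} \approx -48.372$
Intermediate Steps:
$J = 22$ ($J = 16 + 6 = 22$)
$f{\left(w \right)} = \frac{-38 + w}{21 + w}$
$z{\left(-48 \right)} + f{\left(J \right)} = -48 + \frac{-38 + 22}{21 + 22} = -48 + \frac{1}{43} \left(-16\right) = -48 - \frac{16}{43} = - \frac{2080}{43}$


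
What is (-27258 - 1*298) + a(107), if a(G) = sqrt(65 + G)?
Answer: -27556 + 2*sqrt(43) ≈ -27543.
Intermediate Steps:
(-27258 - 1*298) + a(107) = (-27258 - 1*298) + sqrt(65 + 107) = (-27258 - 298) + sqrt(172) = -27556 + 2*sqrt(43)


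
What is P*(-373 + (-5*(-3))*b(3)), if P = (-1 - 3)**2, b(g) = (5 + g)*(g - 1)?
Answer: -2128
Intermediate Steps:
b(g) = (-1 + g)*(5 + g) (b(g) = (5 + g)*(-1 + g) = (-1 + g)*(5 + g))
P = 16 (P = (-4)**2 = 16)
P*(-373 + (-5*(-3))*b(3)) = 16*(-373 + (-5*(-3))*(-5 + 3**2 + 4*3)) = 16*(-373 + 15*(-5 + 9 + 12)) = 16*(-373 + 15*16) = 16*(-373 + 240) = 16*(-133) = -2128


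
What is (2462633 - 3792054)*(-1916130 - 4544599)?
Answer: 8589028807909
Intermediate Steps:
(2462633 - 3792054)*(-1916130 - 4544599) = -1329421*(-6460729) = 8589028807909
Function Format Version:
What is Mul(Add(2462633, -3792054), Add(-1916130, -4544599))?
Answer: 8589028807909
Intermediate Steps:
Mul(Add(2462633, -3792054), Add(-1916130, -4544599)) = Mul(-1329421, -6460729) = 8589028807909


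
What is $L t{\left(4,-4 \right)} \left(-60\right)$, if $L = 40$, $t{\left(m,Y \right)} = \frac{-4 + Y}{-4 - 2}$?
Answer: $-3200$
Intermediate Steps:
$t{\left(m,Y \right)} = \frac{2}{3} - \frac{Y}{6}$ ($t{\left(m,Y \right)} = \frac{-4 + Y}{-6} = \left(-4 + Y\right) \left(- \frac{1}{6}\right) = \frac{2}{3} - \frac{Y}{6}$)
$L t{\left(4,-4 \right)} \left(-60\right) = 40 \left(\frac{2}{3} - - \frac{2}{3}\right) \left(-60\right) = 40 \left(\frac{2}{3} + \frac{2}{3}\right) \left(-60\right) = 40 \cdot \frac{4}{3} \left(-60\right) = \frac{160}{3} \left(-60\right) = -3200$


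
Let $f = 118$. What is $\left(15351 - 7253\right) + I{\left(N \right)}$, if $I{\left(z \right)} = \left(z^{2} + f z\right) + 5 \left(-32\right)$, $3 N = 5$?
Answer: $\frac{73237}{9} \approx 8137.4$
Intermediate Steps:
$N = \frac{5}{3}$ ($N = \frac{1}{3} \cdot 5 = \frac{5}{3} \approx 1.6667$)
$I{\left(z \right)} = -160 + z^{2} + 118 z$ ($I{\left(z \right)} = \left(z^{2} + 118 z\right) + 5 \left(-32\right) = \left(z^{2} + 118 z\right) - 160 = -160 + z^{2} + 118 z$)
$\left(15351 - 7253\right) + I{\left(N \right)} = \left(15351 - 7253\right) + \left(-160 + \left(\frac{5}{3}\right)^{2} + 118 \cdot \frac{5}{3}\right) = \left(15351 - 7253\right) + \left(-160 + \frac{25}{9} + \frac{590}{3}\right) = 8098 + \frac{355}{9} = \frac{73237}{9}$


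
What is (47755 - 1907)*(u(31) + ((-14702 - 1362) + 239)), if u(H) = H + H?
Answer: -722702024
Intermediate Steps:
u(H) = 2*H
(47755 - 1907)*(u(31) + ((-14702 - 1362) + 239)) = (47755 - 1907)*(2*31 + ((-14702 - 1362) + 239)) = 45848*(62 + (-16064 + 239)) = 45848*(62 - 15825) = 45848*(-15763) = -722702024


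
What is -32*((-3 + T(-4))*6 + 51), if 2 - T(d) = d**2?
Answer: 1632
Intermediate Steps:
T(d) = 2 - d**2
-32*((-3 + T(-4))*6 + 51) = -32*((-3 + (2 - 1*(-4)**2))*6 + 51) = -32*((-3 + (2 - 1*16))*6 + 51) = -32*((-3 + (2 - 16))*6 + 51) = -32*((-3 - 14)*6 + 51) = -32*(-17*6 + 51) = -32*(-102 + 51) = -32*(-51) = 1632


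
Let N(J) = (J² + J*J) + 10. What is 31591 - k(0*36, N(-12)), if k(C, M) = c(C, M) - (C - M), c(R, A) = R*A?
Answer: 31293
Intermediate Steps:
c(R, A) = A*R
N(J) = 10 + 2*J² (N(J) = (J² + J²) + 10 = 2*J² + 10 = 10 + 2*J²)
k(C, M) = M - C + C*M (k(C, M) = M*C - (C - M) = C*M + (M - C) = M - C + C*M)
31591 - k(0*36, N(-12)) = 31591 - ((10 + 2*(-12)²) - 0*36 + (0*36)*(10 + 2*(-12)²)) = 31591 - ((10 + 2*144) - 1*0 + 0*(10 + 2*144)) = 31591 - ((10 + 288) + 0 + 0*(10 + 288)) = 31591 - (298 + 0 + 0*298) = 31591 - (298 + 0 + 0) = 31591 - 1*298 = 31591 - 298 = 31293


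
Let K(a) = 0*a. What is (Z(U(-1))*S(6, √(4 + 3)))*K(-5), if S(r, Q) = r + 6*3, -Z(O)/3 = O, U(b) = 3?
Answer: 0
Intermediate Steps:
Z(O) = -3*O
K(a) = 0
S(r, Q) = 18 + r (S(r, Q) = r + 18 = 18 + r)
(Z(U(-1))*S(6, √(4 + 3)))*K(-5) = ((-3*3)*(18 + 6))*0 = -9*24*0 = -216*0 = 0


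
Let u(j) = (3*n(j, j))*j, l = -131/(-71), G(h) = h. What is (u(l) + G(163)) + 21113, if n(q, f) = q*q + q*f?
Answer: 7628402982/357911 ≈ 21314.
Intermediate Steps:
l = 131/71 (l = -131*(-1/71) = 131/71 ≈ 1.8451)
n(q, f) = q**2 + f*q
u(j) = 6*j**3 (u(j) = (3*(j*(j + j)))*j = (3*(j*(2*j)))*j = (3*(2*j**2))*j = (6*j**2)*j = 6*j**3)
(u(l) + G(163)) + 21113 = (6*(131/71)**3 + 163) + 21113 = (6*(2248091/357911) + 163) + 21113 = (13488546/357911 + 163) + 21113 = 71828039/357911 + 21113 = 7628402982/357911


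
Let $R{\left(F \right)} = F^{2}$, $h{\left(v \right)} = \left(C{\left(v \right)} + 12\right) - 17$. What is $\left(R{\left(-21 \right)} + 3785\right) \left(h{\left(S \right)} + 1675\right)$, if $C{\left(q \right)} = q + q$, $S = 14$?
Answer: $7175748$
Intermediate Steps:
$C{\left(q \right)} = 2 q$
$h{\left(v \right)} = -5 + 2 v$ ($h{\left(v \right)} = \left(2 v + 12\right) - 17 = \left(12 + 2 v\right) - 17 = -5 + 2 v$)
$\left(R{\left(-21 \right)} + 3785\right) \left(h{\left(S \right)} + 1675\right) = \left(\left(-21\right)^{2} + 3785\right) \left(\left(-5 + 2 \cdot 14\right) + 1675\right) = \left(441 + 3785\right) \left(\left(-5 + 28\right) + 1675\right) = 4226 \left(23 + 1675\right) = 4226 \cdot 1698 = 7175748$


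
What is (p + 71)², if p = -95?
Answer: 576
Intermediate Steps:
(p + 71)² = (-95 + 71)² = (-24)² = 576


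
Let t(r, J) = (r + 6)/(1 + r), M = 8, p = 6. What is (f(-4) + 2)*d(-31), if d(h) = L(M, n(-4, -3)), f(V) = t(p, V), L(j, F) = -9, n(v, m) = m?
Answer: -234/7 ≈ -33.429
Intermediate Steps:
t(r, J) = (6 + r)/(1 + r)
f(V) = 12/7 (f(V) = (6 + 6)/(1 + 6) = 12/7)
d(h) = -9
(f(-4) + 2)*d(-31) = (12/7 + 2)*(-9) = (26/7)*(-9) = -234/7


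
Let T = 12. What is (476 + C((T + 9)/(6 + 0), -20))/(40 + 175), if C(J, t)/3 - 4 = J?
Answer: 997/430 ≈ 2.3186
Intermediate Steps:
C(J, t) = 12 + 3*J
(476 + C((T + 9)/(6 + 0), -20))/(40 + 175) = (476 + (12 + 3*((12 + 9)/(6 + 0))))/(40 + 175) = (476 + (12 + 3*(21/6)))/215 = (476 + (12 + 3*(21*(⅙))))*(1/215) = (476 + (12 + 3*(7/2)))*(1/215) = (476 + (12 + 21/2))*(1/215) = (476 + 45/2)*(1/215) = (997/2)*(1/215) = 997/430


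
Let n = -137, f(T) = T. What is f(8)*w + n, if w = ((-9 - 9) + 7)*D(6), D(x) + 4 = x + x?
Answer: -841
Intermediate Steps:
D(x) = -4 + 2*x (D(x) = -4 + (x + x) = -4 + 2*x)
w = -88 (w = ((-9 - 9) + 7)*(-4 + 2*6) = (-18 + 7)*(-4 + 12) = -11*8 = -88)
f(8)*w + n = 8*(-88) - 137 = -704 - 137 = -841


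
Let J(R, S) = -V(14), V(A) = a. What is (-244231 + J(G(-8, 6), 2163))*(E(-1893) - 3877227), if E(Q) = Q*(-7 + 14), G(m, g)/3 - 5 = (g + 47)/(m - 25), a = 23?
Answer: 950264813412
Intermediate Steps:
V(A) = 23
G(m, g) = 15 + 3*(47 + g)/(-25 + m) (G(m, g) = 15 + 3*((g + 47)/(m - 25)) = 15 + 3*((47 + g)/(-25 + m)) = 15 + 3*(47 + g)/(-25 + m))
E(Q) = 7*Q (E(Q) = Q*7 = 7*Q)
J(R, S) = -23 (J(R, S) = -1*23 = -23)
(-244231 + J(G(-8, 6), 2163))*(E(-1893) - 3877227) = (-244231 - 23)*(7*(-1893) - 3877227) = -244254*(-13251 - 3877227) = -244254*(-3890478) = 950264813412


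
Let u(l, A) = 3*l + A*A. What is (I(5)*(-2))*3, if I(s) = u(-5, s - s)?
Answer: 90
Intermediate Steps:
u(l, A) = A² + 3*l (u(l, A) = 3*l + A² = A² + 3*l)
I(s) = -15 (I(s) = (s - s)² + 3*(-5) = 0² - 15 = 0 - 15 = -15)
(I(5)*(-2))*3 = -15*(-2)*3 = 30*3 = 90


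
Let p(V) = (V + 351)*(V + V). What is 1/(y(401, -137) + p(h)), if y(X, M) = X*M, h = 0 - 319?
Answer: -1/75353 ≈ -1.3271e-5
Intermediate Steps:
h = -319
y(X, M) = M*X
p(V) = 2*V*(351 + V) (p(V) = (351 + V)*(2*V) = 2*V*(351 + V))
1/(y(401, -137) + p(h)) = 1/(-137*401 + 2*(-319)*(351 - 319)) = 1/(-54937 + 2*(-319)*32) = 1/(-54937 - 20416) = 1/(-75353) = -1/75353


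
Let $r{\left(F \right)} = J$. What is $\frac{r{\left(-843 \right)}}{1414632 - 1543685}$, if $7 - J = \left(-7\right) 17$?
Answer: $- \frac{126}{129053} \approx -0.00097634$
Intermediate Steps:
$J = 126$ ($J = 7 - \left(-7\right) 17 = 7 - -119 = 7 + 119 = 126$)
$r{\left(F \right)} = 126$
$\frac{r{\left(-843 \right)}}{1414632 - 1543685} = \frac{126}{1414632 - 1543685} = \frac{126}{-129053} = 126 \left(- \frac{1}{129053}\right) = - \frac{126}{129053}$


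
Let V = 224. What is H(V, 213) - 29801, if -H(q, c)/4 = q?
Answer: -30697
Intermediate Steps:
H(q, c) = -4*q
H(V, 213) - 29801 = -4*224 - 29801 = -896 - 29801 = -30697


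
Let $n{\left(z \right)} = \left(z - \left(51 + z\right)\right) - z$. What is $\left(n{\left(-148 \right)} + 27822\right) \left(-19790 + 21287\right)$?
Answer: $41794743$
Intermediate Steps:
$n{\left(z \right)} = -51 - z$
$\left(n{\left(-148 \right)} + 27822\right) \left(-19790 + 21287\right) = \left(\left(-51 - -148\right) + 27822\right) \left(-19790 + 21287\right) = \left(\left(-51 + 148\right) + 27822\right) 1497 = \left(97 + 27822\right) 1497 = 27919 \cdot 1497 = 41794743$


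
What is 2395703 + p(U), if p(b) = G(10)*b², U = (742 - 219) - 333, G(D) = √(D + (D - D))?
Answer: 2395703 + 36100*√10 ≈ 2.5099e+6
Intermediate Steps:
G(D) = √D (G(D) = √(D + 0) = √D)
U = 190 (U = 523 - 333 = 190)
p(b) = √10*b²
2395703 + p(U) = 2395703 + √10*190² = 2395703 + √10*36100 = 2395703 + 36100*√10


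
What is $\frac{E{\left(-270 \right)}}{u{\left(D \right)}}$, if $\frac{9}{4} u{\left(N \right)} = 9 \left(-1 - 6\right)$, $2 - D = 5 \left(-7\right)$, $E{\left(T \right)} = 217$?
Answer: $- \frac{31}{4} \approx -7.75$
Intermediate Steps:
$D = 37$ ($D = 2 - 5 \left(-7\right) = 2 - -35 = 2 + 35 = 37$)
$u{\left(N \right)} = -28$ ($u{\left(N \right)} = \frac{4 \cdot 9 \left(-1 - 6\right)}{9} = \frac{4 \cdot 9 \left(-7\right)}{9} = \frac{4}{9} \left(-63\right) = -28$)
$\frac{E{\left(-270 \right)}}{u{\left(D \right)}} = \frac{217}{-28} = 217 \left(- \frac{1}{28}\right) = - \frac{31}{4}$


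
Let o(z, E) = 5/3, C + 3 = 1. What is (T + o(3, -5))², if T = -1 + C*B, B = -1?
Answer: 64/9 ≈ 7.1111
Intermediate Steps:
C = -2 (C = -3 + 1 = -2)
o(z, E) = 5/3 (o(z, E) = 5*(⅓) = 5/3)
T = 1 (T = -1 - 2*(-1) = -1 + 2 = 1)
(T + o(3, -5))² = (1 + 5/3)² = (8/3)² = 64/9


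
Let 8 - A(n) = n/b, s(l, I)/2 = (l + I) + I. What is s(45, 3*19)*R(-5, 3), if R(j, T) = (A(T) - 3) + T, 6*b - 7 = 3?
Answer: 9858/5 ≈ 1971.6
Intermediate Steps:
b = 5/3 (b = 7/6 + (1/6)*3 = 7/6 + 1/2 = 5/3 ≈ 1.6667)
s(l, I) = 2*l + 4*I (s(l, I) = 2*((l + I) + I) = 2*((I + l) + I) = 2*(l + 2*I) = 2*l + 4*I)
A(n) = 8 - 3*n/5 (A(n) = 8 - n/5/3 = 8 - n*3/5 = 8 - 3*n/5)
R(j, T) = 5 + 2*T/5 (R(j, T) = ((8 - 3*T/5) - 3) + T = (5 - 3*T/5) + T = 5 + 2*T/5)
s(45, 3*19)*R(-5, 3) = (2*45 + 4*(3*19))*(5 + (2/5)*3) = (90 + 4*57)*(5 + 6/5) = (90 + 228)*(31/5) = 318*(31/5) = 9858/5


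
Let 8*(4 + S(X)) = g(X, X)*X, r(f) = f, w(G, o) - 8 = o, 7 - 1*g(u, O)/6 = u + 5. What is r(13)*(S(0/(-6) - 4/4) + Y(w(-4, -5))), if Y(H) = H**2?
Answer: 143/4 ≈ 35.750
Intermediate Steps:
g(u, O) = 12 - 6*u (g(u, O) = 42 - 6*(u + 5) = 42 - 6*(5 + u) = 42 + (-30 - 6*u) = 12 - 6*u)
w(G, o) = 8 + o
S(X) = -4 + X*(12 - 6*X)/8 (S(X) = -4 + ((12 - 6*X)*X)/8 = -4 + (X*(12 - 6*X))/8 = -4 + X*(12 - 6*X)/8)
r(13)*(S(0/(-6) - 4/4) + Y(w(-4, -5))) = 13*((-4 - 3*(0/(-6) - 4/4)*(-2 + (0/(-6) - 4/4))/4) + (8 - 5)**2) = 13*((-4 - 3*(0*(-1/6) - 4*1/4)*(-2 + (0*(-1/6) - 4*1/4))/4) + 3**2) = 13*((-4 - 3*(0 - 1)*(-2 + (0 - 1))/4) + 9) = 13*((-4 - 3/4*(-1)*(-2 - 1)) + 9) = 13*((-4 - 3/4*(-1)*(-3)) + 9) = 13*((-4 - 9/4) + 9) = 13*(-25/4 + 9) = 13*(11/4) = 143/4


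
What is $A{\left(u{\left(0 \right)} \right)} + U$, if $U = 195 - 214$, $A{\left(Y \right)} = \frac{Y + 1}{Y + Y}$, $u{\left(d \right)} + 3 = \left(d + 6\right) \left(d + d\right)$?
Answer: $- \frac{56}{3} \approx -18.667$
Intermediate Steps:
$u{\left(d \right)} = -3 + 2 d \left(6 + d\right)$ ($u{\left(d \right)} = -3 + \left(d + 6\right) \left(d + d\right) = -3 + \left(6 + d\right) 2 d = -3 + 2 d \left(6 + d\right)$)
$A{\left(Y \right)} = \frac{1 + Y}{2 Y}$
$U = -19$
$A{\left(u{\left(0 \right)} \right)} + U = \frac{1 + \left(-3 + 2 \cdot 0^{2} + 12 \cdot 0\right)}{2 \left(-3 + 2 \cdot 0^{2} + 12 \cdot 0\right)} - 19 = \frac{1 + \left(-3 + 2 \cdot 0 + 0\right)}{2 \left(-3 + 2 \cdot 0 + 0\right)} - 19 = \frac{1 + \left(-3 + 0 + 0\right)}{2 \left(-3 + 0 + 0\right)} - 19 = \frac{1 - 3}{2 \left(-3\right)} - 19 = \frac{1}{2} \left(- \frac{1}{3}\right) \left(-2\right) - 19 = \frac{1}{3} - 19 = - \frac{56}{3}$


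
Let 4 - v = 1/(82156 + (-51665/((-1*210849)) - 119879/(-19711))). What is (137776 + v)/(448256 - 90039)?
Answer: 1147506772384261121/2983425994480216490 ≈ 0.38463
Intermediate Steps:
v = 1365877036346441/341470298097770 (v = 4 - 1/(82156 + (-51665/((-1*210849)) - 119879/(-19711))) = 4 - 1/(82156 + (-51665/(-210849) - 119879*(-1/19711))) = 4 - 1/(82156 + (-51665*(-1/210849) + 119879/19711)) = 4 - 1/(82156 + (51665/210849 + 119879/19711)) = 4 - 1/(82156 + 26294736086/4156044639) = 4 - 1/341470298097770/4156044639 = 4 - 1*4156044639/341470298097770 = 4 - 4156044639/341470298097770 = 1365877036346441/341470298097770 ≈ 4.0000)
(137776 + v)/(448256 - 90039) = (137776 + 1365877036346441/341470298097770)/(448256 - 90039) = (47047777667754705961/341470298097770)/358217 = (47047777667754705961/341470298097770)*(1/358217) = 1147506772384261121/2983425994480216490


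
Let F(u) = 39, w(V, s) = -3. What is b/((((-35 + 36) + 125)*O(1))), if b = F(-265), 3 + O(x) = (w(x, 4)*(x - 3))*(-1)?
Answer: -13/378 ≈ -0.034392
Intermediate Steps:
O(x) = -12 + 3*x (O(x) = -3 - 3*(x - 3)*(-1) = -3 - 3*(-3 + x)*(-1) = -3 + (9 - 3*x)*(-1) = -3 + (-9 + 3*x) = -12 + 3*x)
b = 39
b/((((-35 + 36) + 125)*O(1))) = 39/((((-35 + 36) + 125)*(-12 + 3*1))) = 39/(((1 + 125)*(-12 + 3))) = 39/((126*(-9))) = 39/(-1134) = 39*(-1/1134) = -13/378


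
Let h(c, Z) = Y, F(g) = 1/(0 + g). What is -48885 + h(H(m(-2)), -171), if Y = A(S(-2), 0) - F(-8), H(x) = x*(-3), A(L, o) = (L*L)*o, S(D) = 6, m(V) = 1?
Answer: -391079/8 ≈ -48885.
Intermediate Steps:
A(L, o) = o*L² (A(L, o) = L²*o = o*L²)
H(x) = -3*x
F(g) = 1/g
Y = ⅛ (Y = 0*6² - 1/(-8) = 0*36 - 1*(-⅛) = 0 + ⅛ = ⅛ ≈ 0.12500)
h(c, Z) = ⅛
-48885 + h(H(m(-2)), -171) = -48885 + ⅛ = -391079/8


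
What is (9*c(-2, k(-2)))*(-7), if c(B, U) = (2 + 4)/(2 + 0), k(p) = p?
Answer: -189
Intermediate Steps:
c(B, U) = 3 (c(B, U) = 6/2 = 6*(½) = 3)
(9*c(-2, k(-2)))*(-7) = (9*3)*(-7) = 27*(-7) = -189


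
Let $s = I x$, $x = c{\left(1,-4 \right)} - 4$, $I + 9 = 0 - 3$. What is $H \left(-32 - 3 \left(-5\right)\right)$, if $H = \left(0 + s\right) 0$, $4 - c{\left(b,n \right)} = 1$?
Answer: $0$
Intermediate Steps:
$c{\left(b,n \right)} = 3$ ($c{\left(b,n \right)} = 4 - 1 = 3$)
$I = -12$ ($I = -9 + \left(0 - 3\right) = -9 - 3 = -12$)
$x = -1$ ($x = 3 - 4 = -1$)
$s = 12$ ($s = \left(-12\right) \left(-1\right) = 12$)
$H = 0$ ($H = \left(0 + 12\right) 0 = 12 \cdot 0 = 0$)
$H \left(-32 - 3 \left(-5\right)\right) = 0 \left(-32 - 3 \left(-5\right)\right) = 0 \left(-32 - -15\right) = 0 \left(-32 + 15\right) = 0 \left(-17\right) = 0$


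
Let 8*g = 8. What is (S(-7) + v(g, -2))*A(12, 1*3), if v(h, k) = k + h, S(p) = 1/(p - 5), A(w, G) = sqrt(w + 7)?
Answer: -13*sqrt(19)/12 ≈ -4.7221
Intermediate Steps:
g = 1 (g = (1/8)*8 = 1)
A(w, G) = sqrt(7 + w)
S(p) = 1/(-5 + p)
v(h, k) = h + k
(S(-7) + v(g, -2))*A(12, 1*3) = (1/(-5 - 7) + (1 - 2))*sqrt(7 + 12) = (1/(-12) - 1)*sqrt(19) = (-1/12 - 1)*sqrt(19) = -13*sqrt(19)/12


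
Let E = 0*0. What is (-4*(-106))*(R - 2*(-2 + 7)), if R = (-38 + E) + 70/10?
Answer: -17384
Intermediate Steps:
E = 0
R = -31 (R = (-38 + 0) + 70/10 = -38 + 70*(⅒) = -38 + 7 = -31)
(-4*(-106))*(R - 2*(-2 + 7)) = (-4*(-106))*(-31 - 2*(-2 + 7)) = 424*(-31 - 2*5) = 424*(-31 - 10) = 424*(-41) = -17384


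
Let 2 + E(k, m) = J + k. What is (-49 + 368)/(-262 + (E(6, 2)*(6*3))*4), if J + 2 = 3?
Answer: 319/98 ≈ 3.2551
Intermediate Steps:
J = 1 (J = -2 + 3 = 1)
E(k, m) = -1 + k (E(k, m) = -2 + (1 + k) = -1 + k)
(-49 + 368)/(-262 + (E(6, 2)*(6*3))*4) = (-49 + 368)/(-262 + ((-1 + 6)*(6*3))*4) = 319/(-262 + (5*18)*4) = 319/(-262 + 90*4) = 319/(-262 + 360) = 319/98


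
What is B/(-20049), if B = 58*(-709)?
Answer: 41122/20049 ≈ 2.0511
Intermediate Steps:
B = -41122
B/(-20049) = -41122/(-20049) = -41122*(-1/20049) = 41122/20049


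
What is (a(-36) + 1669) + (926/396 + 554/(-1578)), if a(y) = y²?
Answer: 154502897/52074 ≈ 2967.0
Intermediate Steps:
(a(-36) + 1669) + (926/396 + 554/(-1578)) = ((-36)² + 1669) + (926/396 + 554/(-1578)) = (1296 + 1669) + (926*(1/396) + 554*(-1/1578)) = 2965 + (463/198 - 277/789) = 2965 + 103487/52074 = 154502897/52074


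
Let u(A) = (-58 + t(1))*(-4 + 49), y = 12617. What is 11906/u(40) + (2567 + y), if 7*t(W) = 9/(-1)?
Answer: 283477858/18675 ≈ 15180.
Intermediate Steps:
t(W) = -9/7 (t(W) = (9/(-1))/7 = (9*(-1))/7 = (⅐)*(-9) = -9/7)
u(A) = -18675/7 (u(A) = (-58 - 9/7)*(-4 + 49) = -415/7*45 = -18675/7)
11906/u(40) + (2567 + y) = 11906/(-18675/7) + (2567 + 12617) = 11906*(-7/18675) + 15184 = -83342/18675 + 15184 = 283477858/18675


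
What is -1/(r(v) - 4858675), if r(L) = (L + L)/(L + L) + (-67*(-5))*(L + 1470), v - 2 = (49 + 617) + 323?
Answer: 1/4034239 ≈ 2.4788e-7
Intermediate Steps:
v = 991 (v = 2 + ((49 + 617) + 323) = 2 + (666 + 323) = 2 + 989 = 991)
r(L) = 492451 + 335*L (r(L) = (2*L)/((2*L)) + 335*(1470 + L) = (2*L)*(1/(2*L)) + (492450 + 335*L) = 1 + (492450 + 335*L) = 492451 + 335*L)
-1/(r(v) - 4858675) = -1/((492451 + 335*991) - 4858675) = -1/((492451 + 331985) - 4858675) = -1/(824436 - 4858675) = -1/(-4034239) = -1*(-1/4034239) = 1/4034239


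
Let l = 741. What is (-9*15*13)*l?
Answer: -1300455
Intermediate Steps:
(-9*15*13)*l = (-9*15*13)*741 = -135*13*741 = -1755*741 = -1300455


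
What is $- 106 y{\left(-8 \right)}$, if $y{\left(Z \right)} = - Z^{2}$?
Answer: $6784$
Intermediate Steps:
$- 106 y{\left(-8 \right)} = - 106 \left(- \left(-8\right)^{2}\right) = - 106 \left(\left(-1\right) 64\right) = \left(-106\right) \left(-64\right) = 6784$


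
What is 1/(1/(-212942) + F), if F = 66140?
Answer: 212942/14083983879 ≈ 1.5119e-5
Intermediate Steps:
1/(1/(-212942) + F) = 1/(1/(-212942) + 66140) = 1/(-1/212942 + 66140) = 1/(14083983879/212942) = 212942/14083983879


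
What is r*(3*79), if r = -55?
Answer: -13035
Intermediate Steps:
r*(3*79) = -165*79 = -55*237 = -13035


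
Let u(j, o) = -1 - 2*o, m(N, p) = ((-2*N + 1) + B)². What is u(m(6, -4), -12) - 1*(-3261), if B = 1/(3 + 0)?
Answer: 3284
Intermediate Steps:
B = ⅓ (B = 1/3 = ⅓ ≈ 0.33333)
m(N, p) = (4/3 - 2*N)² (m(N, p) = ((-2*N + 1) + ⅓)² = ((1 - 2*N) + ⅓)² = (4/3 - 2*N)²)
u(m(6, -4), -12) - 1*(-3261) = (-1 - 2*(-12)) - 1*(-3261) = (-1 + 24) + 3261 = 23 + 3261 = 3284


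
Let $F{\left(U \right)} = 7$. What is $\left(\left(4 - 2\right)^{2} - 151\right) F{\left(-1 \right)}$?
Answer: $-1029$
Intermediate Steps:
$\left(\left(4 - 2\right)^{2} - 151\right) F{\left(-1 \right)} = \left(\left(4 - 2\right)^{2} - 151\right) 7 = \left(2^{2} - 151\right) 7 = \left(4 - 151\right) 7 = \left(-147\right) 7 = -1029$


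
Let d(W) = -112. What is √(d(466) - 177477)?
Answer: I*√177589 ≈ 421.41*I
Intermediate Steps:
√(d(466) - 177477) = √(-112 - 177477) = √(-177589) = I*√177589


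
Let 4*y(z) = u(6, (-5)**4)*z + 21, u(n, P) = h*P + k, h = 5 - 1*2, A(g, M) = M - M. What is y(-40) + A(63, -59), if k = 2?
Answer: -75059/4 ≈ -18765.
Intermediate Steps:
A(g, M) = 0
h = 3 (h = 5 - 2 = 3)
u(n, P) = 2 + 3*P (u(n, P) = 3*P + 2 = 2 + 3*P)
y(z) = 21/4 + 1877*z/4 (y(z) = ((2 + 3*(-5)**4)*z + 21)/4 = ((2 + 3*625)*z + 21)/4 = ((2 + 1875)*z + 21)/4 = (1877*z + 21)/4 = (21 + 1877*z)/4 = 21/4 + 1877*z/4)
y(-40) + A(63, -59) = (21/4 + (1877/4)*(-40)) + 0 = (21/4 - 18770) + 0 = -75059/4 + 0 = -75059/4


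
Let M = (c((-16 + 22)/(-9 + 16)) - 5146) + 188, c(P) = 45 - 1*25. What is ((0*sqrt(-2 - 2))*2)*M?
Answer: 0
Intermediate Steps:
c(P) = 20 (c(P) = 45 - 25 = 20)
M = -4938 (M = (20 - 5146) + 188 = -5126 + 188 = -4938)
((0*sqrt(-2 - 2))*2)*M = ((0*sqrt(-2 - 2))*2)*(-4938) = ((0*sqrt(-4))*2)*(-4938) = ((0*(2*I))*2)*(-4938) = (0*2)*(-4938) = 0*(-4938) = 0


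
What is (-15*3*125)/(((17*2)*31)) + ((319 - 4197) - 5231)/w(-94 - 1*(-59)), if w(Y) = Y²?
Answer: -16491511/1291150 ≈ -12.773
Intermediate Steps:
(-15*3*125)/(((17*2)*31)) + ((319 - 4197) - 5231)/w(-94 - 1*(-59)) = (-15*3*125)/(((17*2)*31)) + ((319 - 4197) - 5231)/((-94 - 1*(-59))²) = (-45*125)/((34*31)) + (-3878 - 5231)/((-94 + 59)²) = -5625/1054 - 9109/((-35)²) = -5625*1/1054 - 9109/1225 = -5625/1054 - 9109*1/1225 = -5625/1054 - 9109/1225 = -16491511/1291150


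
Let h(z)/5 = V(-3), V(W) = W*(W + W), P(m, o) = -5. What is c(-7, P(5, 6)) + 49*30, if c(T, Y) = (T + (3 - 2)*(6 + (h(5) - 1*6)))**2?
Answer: 8359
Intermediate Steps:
V(W) = 2*W**2 (V(W) = W*(2*W) = 2*W**2)
h(z) = 90 (h(z) = 5*(2*(-3)**2) = 5*(2*9) = 5*18 = 90)
c(T, Y) = (90 + T)**2 (c(T, Y) = (T + (3 - 2)*(6 + (90 - 1*6)))**2 = (T + 1*(6 + (90 - 6)))**2 = (T + 1*(6 + 84))**2 = (T + 1*90)**2 = (T + 90)**2 = (90 + T)**2)
c(-7, P(5, 6)) + 49*30 = (90 - 7)**2 + 49*30 = 83**2 + 1470 = 6889 + 1470 = 8359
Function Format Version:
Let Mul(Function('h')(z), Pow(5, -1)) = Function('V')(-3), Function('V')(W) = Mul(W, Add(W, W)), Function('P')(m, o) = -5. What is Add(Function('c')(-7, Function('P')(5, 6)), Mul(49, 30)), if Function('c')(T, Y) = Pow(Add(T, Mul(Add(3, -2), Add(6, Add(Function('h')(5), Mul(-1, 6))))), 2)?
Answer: 8359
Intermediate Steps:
Function('V')(W) = Mul(2, Pow(W, 2)) (Function('V')(W) = Mul(W, Mul(2, W)) = Mul(2, Pow(W, 2)))
Function('h')(z) = 90 (Function('h')(z) = Mul(5, Mul(2, Pow(-3, 2))) = Mul(5, Mul(2, 9)) = Mul(5, 18) = 90)
Function('c')(T, Y) = Pow(Add(90, T), 2) (Function('c')(T, Y) = Pow(Add(T, Mul(Add(3, -2), Add(6, Add(90, Mul(-1, 6))))), 2) = Pow(Add(T, Mul(1, Add(6, Add(90, -6)))), 2) = Pow(Add(T, Mul(1, Add(6, 84))), 2) = Pow(Add(T, Mul(1, 90)), 2) = Pow(Add(T, 90), 2) = Pow(Add(90, T), 2))
Add(Function('c')(-7, Function('P')(5, 6)), Mul(49, 30)) = Add(Pow(Add(90, -7), 2), Mul(49, 30)) = Add(Pow(83, 2), 1470) = Add(6889, 1470) = 8359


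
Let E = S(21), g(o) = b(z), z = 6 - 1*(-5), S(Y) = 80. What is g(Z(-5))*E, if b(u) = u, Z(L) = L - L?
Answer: 880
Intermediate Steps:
Z(L) = 0
z = 11 (z = 6 + 5 = 11)
g(o) = 11
E = 80
g(Z(-5))*E = 11*80 = 880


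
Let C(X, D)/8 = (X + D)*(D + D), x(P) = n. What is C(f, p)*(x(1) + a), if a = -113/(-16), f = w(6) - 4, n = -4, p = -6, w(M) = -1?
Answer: 3234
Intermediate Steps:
x(P) = -4
f = -5 (f = -1 - 4 = -5)
C(X, D) = 16*D*(D + X) (C(X, D) = 8*((X + D)*(D + D)) = 8*((D + X)*(2*D)) = 8*(2*D*(D + X)) = 16*D*(D + X))
a = 113/16 (a = -113*(-1/16) = 113/16 ≈ 7.0625)
C(f, p)*(x(1) + a) = (16*(-6)*(-6 - 5))*(-4 + 113/16) = (16*(-6)*(-11))*(49/16) = 1056*(49/16) = 3234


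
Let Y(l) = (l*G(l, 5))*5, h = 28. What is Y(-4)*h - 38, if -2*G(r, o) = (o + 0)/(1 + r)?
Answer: -1514/3 ≈ -504.67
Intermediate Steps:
G(r, o) = -o/(2*(1 + r)) (G(r, o) = -(o + 0)/(2*(1 + r)) = -o/(2*(1 + r)))
Y(l) = -25*l/(2 + 2*l) (Y(l) = (l*(-1*5/(2 + 2*l)))*5 = (l*(-5/(2 + 2*l)))*5 = -5*l/(2 + 2*l)*5 = -25*l/(2 + 2*l))
Y(-4)*h - 38 = -25*(-4)/(2 + 2*(-4))*28 - 38 = -25*(-4)/(2 - 8)*28 - 38 = -25*(-4)/(-6)*28 - 38 = -25*(-4)*(-1/6)*28 - 38 = -50/3*28 - 38 = -1400/3 - 38 = -1514/3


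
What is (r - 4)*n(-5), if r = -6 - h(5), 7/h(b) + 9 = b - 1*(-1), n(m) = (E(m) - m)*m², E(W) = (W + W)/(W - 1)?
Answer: -11500/9 ≈ -1277.8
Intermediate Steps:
E(W) = 2*W/(-1 + W) (E(W) = (2*W)/(-1 + W) = 2*W/(-1 + W))
n(m) = m²*(-m + 2*m/(-1 + m)) (n(m) = (2*m/(-1 + m) - m)*m² = (-m + 2*m/(-1 + m))*m² = m²*(-m + 2*m/(-1 + m)))
h(b) = 7/(-8 + b) (h(b) = 7/(-9 + (b - 1*(-1))) = 7/(-9 + (b + 1)) = 7/(-9 + (1 + b)) = 7/(-8 + b))
r = -11/3 (r = -6 - 7/(-8 + 5) = -6 - 7/(-3) = -6 - 7*(-1)/3 = -6 - 1*(-7/3) = -6 + 7/3 = -11/3 ≈ -3.6667)
(r - 4)*n(-5) = (-11/3 - 4)*((-5)³*(3 - 1*(-5))/(-1 - 5)) = -(-2875)*(3 + 5)/(3*(-6)) = -(-2875)*(-1)*8/(3*6) = -23/3*500/3 = -11500/9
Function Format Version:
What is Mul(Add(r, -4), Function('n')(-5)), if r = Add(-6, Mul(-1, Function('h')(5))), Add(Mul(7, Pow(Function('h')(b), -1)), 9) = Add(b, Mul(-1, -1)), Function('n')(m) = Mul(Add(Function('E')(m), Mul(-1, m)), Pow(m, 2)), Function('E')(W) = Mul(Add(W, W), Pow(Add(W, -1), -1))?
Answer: Rational(-11500, 9) ≈ -1277.8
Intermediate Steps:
Function('E')(W) = Mul(2, W, Pow(Add(-1, W), -1)) (Function('E')(W) = Mul(Mul(2, W), Pow(Add(-1, W), -1)) = Mul(2, W, Pow(Add(-1, W), -1)))
Function('n')(m) = Mul(Pow(m, 2), Add(Mul(-1, m), Mul(2, m, Pow(Add(-1, m), -1)))) (Function('n')(m) = Mul(Add(Mul(2, m, Pow(Add(-1, m), -1)), Mul(-1, m)), Pow(m, 2)) = Mul(Add(Mul(-1, m), Mul(2, m, Pow(Add(-1, m), -1))), Pow(m, 2)) = Mul(Pow(m, 2), Add(Mul(-1, m), Mul(2, m, Pow(Add(-1, m), -1)))))
Function('h')(b) = Mul(7, Pow(Add(-8, b), -1)) (Function('h')(b) = Mul(7, Pow(Add(-9, Add(b, Mul(-1, -1))), -1)) = Mul(7, Pow(Add(-9, Add(b, 1)), -1)) = Mul(7, Pow(Add(-9, Add(1, b)), -1)) = Mul(7, Pow(Add(-8, b), -1)))
r = Rational(-11, 3) (r = Add(-6, Mul(-1, Mul(7, Pow(Add(-8, 5), -1)))) = Add(-6, Mul(-1, Mul(7, Pow(-3, -1)))) = Add(-6, Mul(-1, Mul(7, Rational(-1, 3)))) = Add(-6, Mul(-1, Rational(-7, 3))) = Add(-6, Rational(7, 3)) = Rational(-11, 3) ≈ -3.6667)
Mul(Add(r, -4), Function('n')(-5)) = Mul(Add(Rational(-11, 3), -4), Mul(Pow(-5, 3), Pow(Add(-1, -5), -1), Add(3, Mul(-1, -5)))) = Mul(Rational(-23, 3), Mul(-125, Pow(-6, -1), Add(3, 5))) = Mul(Rational(-23, 3), Mul(-125, Rational(-1, 6), 8)) = Mul(Rational(-23, 3), Rational(500, 3)) = Rational(-11500, 9)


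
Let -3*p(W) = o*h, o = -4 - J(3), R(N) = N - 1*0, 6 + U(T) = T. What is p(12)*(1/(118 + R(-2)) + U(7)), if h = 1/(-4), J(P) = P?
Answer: -273/464 ≈ -0.58836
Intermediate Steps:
U(T) = -6 + T
h = -¼ ≈ -0.25000
R(N) = N (R(N) = N + 0 = N)
o = -7 (o = -4 - 1*3 = -4 - 3 = -7)
p(W) = -7/12 (p(W) = -(-7)*(-1)/(3*4) = -⅓*7/4 = -7/12)
p(12)*(1/(118 + R(-2)) + U(7)) = -7*(1/(118 - 2) + (-6 + 7))/12 = -7*(1/116 + 1)/12 = -7/12*117/116 = -273/464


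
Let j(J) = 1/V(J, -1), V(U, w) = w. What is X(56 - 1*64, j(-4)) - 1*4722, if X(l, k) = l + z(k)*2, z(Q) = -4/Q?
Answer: -4722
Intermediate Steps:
j(J) = -1 (j(J) = 1/(-1) = -1)
X(l, k) = l - 8/k (X(l, k) = l - 4/k*2 = l - 8/k)
X(56 - 1*64, j(-4)) - 1*4722 = ((56 - 1*64) - 8/(-1)) - 1*4722 = ((56 - 64) - 8*(-1)) - 4722 = (-8 + 8) - 4722 = 0 - 4722 = -4722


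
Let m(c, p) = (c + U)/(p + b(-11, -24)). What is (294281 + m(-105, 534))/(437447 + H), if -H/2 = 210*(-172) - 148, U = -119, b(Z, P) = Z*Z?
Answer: 192753831/334038865 ≈ 0.57704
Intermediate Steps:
b(Z, P) = Z²
H = 72536 (H = -2*(210*(-172) - 148) = -2*(-36120 - 148) = -2*(-36268) = 72536)
m(c, p) = (-119 + c)/(121 + p) (m(c, p) = (c - 119)/(p + (-11)²) = (-119 + c)/(p + 121) = (-119 + c)/(121 + p))
(294281 + m(-105, 534))/(437447 + H) = (294281 + (-119 - 105)/(121 + 534))/(437447 + 72536) = (294281 - 224/655)/509983 = (294281 + (1/655)*(-224))*(1/509983) = (294281 - 224/655)*(1/509983) = (192753831/655)*(1/509983) = 192753831/334038865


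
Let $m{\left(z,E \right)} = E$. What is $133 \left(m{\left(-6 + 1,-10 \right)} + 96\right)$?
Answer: $11438$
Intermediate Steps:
$133 \left(m{\left(-6 + 1,-10 \right)} + 96\right) = 133 \left(-10 + 96\right) = 133 \cdot 86 = 11438$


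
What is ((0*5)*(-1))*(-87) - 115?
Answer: -115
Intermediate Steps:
((0*5)*(-1))*(-87) - 115 = (0*(-1))*(-87) - 115 = 0*(-87) - 115 = 0 - 115 = -115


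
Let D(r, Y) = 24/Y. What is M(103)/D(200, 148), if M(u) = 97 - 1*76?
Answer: 259/2 ≈ 129.50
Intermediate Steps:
M(u) = 21 (M(u) = 97 - 76 = 21)
M(103)/D(200, 148) = 21/((24/148)) = 21/((24*(1/148))) = 21/(6/37) = 21*(37/6) = 259/2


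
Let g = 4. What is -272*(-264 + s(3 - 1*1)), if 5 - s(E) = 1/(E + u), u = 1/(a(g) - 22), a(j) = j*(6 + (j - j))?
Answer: 352784/5 ≈ 70557.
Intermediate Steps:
a(j) = 6*j (a(j) = j*(6 + 0) = j*6 = 6*j)
u = ½ (u = 1/(6*4 - 22) = 1/(24 - 22) = 1/2 = ½ ≈ 0.50000)
s(E) = 5 - 1/(½ + E) (s(E) = 5 - 1/(E + ½) = 5 - 1/(½ + E))
-272*(-264 + s(3 - 1*1)) = -272*(-264 + (3 + 10*(3 - 1*1))/(1 + 2*(3 - 1*1))) = -272*(-264 + (3 + 10*(3 - 1))/(1 + 2*(3 - 1))) = -272*(-264 + (3 + 10*2)/(1 + 2*2)) = -272*(-264 + (3 + 20)/(1 + 4)) = -272*(-264 + 23/5) = -272*(-1297/5) = 352784/5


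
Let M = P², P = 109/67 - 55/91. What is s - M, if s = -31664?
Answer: -1177097685332/37173409 ≈ -31665.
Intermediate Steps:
P = 6234/6097 (P = 109*(1/67) - 55*1/91 = 109/67 - 55/91 = 6234/6097 ≈ 1.0225)
M = 38862756/37173409 (M = (6234/6097)² = 38862756/37173409 ≈ 1.0454)
s - M = -31664 - 1*38862756/37173409 = -31664 - 38862756/37173409 = -1177097685332/37173409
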